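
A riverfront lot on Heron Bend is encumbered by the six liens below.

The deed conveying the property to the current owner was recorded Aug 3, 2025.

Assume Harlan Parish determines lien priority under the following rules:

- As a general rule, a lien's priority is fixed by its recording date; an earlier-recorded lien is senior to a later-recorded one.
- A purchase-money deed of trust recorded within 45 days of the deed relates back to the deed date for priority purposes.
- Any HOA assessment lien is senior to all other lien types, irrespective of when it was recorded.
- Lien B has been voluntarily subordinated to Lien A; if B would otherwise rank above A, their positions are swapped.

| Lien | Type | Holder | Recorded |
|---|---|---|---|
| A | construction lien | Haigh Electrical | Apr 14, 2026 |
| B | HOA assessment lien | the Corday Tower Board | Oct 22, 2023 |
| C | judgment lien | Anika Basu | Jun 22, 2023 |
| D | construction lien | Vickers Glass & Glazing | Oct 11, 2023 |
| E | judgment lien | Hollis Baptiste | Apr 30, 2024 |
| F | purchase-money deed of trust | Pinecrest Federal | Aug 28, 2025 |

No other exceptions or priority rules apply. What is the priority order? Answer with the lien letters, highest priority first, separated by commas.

Effective dates: F relates back to the deed date Aug 3, 2025.
B is an HOA assessment lien and takes priority over every other lien.
Remaining liens by effective date: C (Jun 22, 2023), D (Oct 11, 2023), E (Apr 30, 2024), F (Aug 3, 2025), A (Apr 14, 2026).
The subordination applies — B was senior to A — so B and A swap.

A, C, D, E, F, B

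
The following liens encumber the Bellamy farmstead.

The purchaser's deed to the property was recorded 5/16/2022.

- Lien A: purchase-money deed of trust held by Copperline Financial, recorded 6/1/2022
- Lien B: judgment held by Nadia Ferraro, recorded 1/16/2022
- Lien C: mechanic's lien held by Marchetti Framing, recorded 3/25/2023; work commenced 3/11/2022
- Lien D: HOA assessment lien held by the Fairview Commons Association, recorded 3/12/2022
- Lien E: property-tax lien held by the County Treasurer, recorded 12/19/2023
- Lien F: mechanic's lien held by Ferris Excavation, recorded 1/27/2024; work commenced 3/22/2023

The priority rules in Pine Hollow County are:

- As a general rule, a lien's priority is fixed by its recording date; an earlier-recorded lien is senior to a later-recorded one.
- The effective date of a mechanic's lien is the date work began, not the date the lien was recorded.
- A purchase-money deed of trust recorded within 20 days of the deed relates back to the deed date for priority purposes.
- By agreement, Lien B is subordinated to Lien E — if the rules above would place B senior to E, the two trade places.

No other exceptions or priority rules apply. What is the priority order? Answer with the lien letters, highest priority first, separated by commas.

Effective dates after the stated exceptions: A's effective date is the deed date, 5/16/2022; C is treated as recorded 3/11/2022, the work-commencement date; F's effective date is 3/22/2023, when work began.
By effective date, earliest first: B (1/16/2022), C (3/11/2022), D (3/12/2022), A (5/16/2022), F (3/22/2023), E (12/19/2023).
B would otherwise be senior to E, so under the subordination agreement B and E exchange positions.

E, C, D, A, F, B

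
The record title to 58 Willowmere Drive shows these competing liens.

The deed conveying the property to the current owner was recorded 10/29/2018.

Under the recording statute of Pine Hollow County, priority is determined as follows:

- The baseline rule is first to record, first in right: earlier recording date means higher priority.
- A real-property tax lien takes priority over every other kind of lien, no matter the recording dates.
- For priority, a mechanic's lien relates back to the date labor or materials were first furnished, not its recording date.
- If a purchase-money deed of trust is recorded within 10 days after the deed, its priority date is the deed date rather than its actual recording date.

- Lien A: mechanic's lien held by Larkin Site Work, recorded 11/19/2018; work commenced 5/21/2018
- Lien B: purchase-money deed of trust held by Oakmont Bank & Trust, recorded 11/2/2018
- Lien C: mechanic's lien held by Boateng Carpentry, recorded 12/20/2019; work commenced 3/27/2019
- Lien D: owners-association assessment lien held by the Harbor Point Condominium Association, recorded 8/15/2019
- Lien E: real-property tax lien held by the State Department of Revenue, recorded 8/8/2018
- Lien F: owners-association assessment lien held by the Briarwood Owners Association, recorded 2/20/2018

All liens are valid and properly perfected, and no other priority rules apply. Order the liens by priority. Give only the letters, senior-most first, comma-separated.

Effective dates: A is treated as recorded 5/21/2018, the work-commencement date; B's effective date is the deed date, 10/29/2018; C relates back to 3/27/2019 (work commenced).
E is a real-property tax lien, so it outranks all other liens regardless of date.
Ordering the rest by effective date: F (2/20/2018), A (5/21/2018), B (10/29/2018), C (3/27/2019), D (8/15/2019).

E, F, A, B, C, D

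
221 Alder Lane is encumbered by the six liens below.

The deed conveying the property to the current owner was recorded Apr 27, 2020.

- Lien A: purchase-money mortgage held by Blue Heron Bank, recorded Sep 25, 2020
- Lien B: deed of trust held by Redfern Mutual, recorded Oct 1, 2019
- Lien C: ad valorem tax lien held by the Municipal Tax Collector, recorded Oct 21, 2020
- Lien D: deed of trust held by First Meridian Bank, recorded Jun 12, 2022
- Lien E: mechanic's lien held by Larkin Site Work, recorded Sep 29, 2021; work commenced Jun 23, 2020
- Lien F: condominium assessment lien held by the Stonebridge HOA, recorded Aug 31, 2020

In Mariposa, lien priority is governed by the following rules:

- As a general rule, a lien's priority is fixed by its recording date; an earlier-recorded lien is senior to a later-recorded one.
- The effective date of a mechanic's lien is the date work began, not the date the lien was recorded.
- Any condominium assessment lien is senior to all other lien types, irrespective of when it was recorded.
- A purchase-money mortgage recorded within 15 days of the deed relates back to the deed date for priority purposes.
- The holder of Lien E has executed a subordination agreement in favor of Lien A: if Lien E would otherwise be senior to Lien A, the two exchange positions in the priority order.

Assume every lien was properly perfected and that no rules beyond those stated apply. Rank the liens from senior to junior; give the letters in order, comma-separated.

Effective dates: A was recorded 151 days after the deed, outside the 15-day window, so it keeps its recording date; E's effective date is Jun 23, 2020, when work began.
F is a condominium assessment lien, so it outranks all other liens regardless of date.
Ordering the rest by effective date: B (Oct 1, 2019), E (Jun 23, 2020), A (Sep 25, 2020), C (Oct 21, 2020), D (Jun 12, 2022).
E would otherwise be senior to A, so under the subordination agreement E and A exchange positions.

F, B, A, E, C, D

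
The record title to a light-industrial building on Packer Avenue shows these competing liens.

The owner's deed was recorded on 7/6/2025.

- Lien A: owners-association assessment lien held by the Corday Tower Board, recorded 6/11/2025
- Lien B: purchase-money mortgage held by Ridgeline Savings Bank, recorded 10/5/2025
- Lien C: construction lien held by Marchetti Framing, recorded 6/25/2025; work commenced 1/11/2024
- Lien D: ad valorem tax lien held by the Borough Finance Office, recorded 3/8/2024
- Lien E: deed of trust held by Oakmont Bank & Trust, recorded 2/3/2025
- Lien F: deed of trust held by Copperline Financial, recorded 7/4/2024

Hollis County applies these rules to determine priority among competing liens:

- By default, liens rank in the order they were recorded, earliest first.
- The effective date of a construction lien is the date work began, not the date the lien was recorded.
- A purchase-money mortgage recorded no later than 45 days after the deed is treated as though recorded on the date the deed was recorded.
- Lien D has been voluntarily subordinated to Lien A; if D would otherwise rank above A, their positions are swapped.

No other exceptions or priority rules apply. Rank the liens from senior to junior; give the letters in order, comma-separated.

Effective dates: B missed the 45-day window (91 days after the deed), so its recording date stands; C relates back to 1/11/2024 (work commenced).
By effective date: C (1/11/2024), D (3/8/2024), F (7/4/2024), E (2/3/2025), A (6/11/2025), B (10/5/2025).
The subordination applies — D was senior to A — so D and A swap.

C, A, F, E, D, B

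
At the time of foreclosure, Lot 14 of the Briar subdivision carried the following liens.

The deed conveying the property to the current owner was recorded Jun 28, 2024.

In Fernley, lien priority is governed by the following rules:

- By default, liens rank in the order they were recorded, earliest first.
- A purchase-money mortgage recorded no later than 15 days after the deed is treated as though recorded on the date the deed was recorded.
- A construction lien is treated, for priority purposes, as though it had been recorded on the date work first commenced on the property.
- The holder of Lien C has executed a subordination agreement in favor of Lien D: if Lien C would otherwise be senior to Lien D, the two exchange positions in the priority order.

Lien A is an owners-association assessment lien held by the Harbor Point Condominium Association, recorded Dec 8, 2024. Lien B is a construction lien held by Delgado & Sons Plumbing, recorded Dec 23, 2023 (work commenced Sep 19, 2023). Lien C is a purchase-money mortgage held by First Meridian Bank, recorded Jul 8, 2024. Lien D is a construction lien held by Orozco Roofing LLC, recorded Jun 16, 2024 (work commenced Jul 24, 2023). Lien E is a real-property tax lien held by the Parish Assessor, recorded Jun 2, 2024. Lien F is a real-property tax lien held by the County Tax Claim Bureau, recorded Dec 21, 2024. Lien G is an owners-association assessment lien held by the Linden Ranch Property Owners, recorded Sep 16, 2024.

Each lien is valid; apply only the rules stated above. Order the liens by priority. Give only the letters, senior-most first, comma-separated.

Effective dates: B's effective date is Sep 19, 2023, when work began; C's effective date is the deed date, Jun 28, 2024; D's effective date is Jul 24, 2023, when work began.
By effective date: D (Jul 24, 2023), B (Sep 19, 2023), E (Jun 2, 2024), C (Jun 28, 2024), G (Sep 16, 2024), A (Dec 8, 2024), F (Dec 21, 2024).
Since C is not senior to D, the subordination leaves the order unchanged.

D, B, E, C, G, A, F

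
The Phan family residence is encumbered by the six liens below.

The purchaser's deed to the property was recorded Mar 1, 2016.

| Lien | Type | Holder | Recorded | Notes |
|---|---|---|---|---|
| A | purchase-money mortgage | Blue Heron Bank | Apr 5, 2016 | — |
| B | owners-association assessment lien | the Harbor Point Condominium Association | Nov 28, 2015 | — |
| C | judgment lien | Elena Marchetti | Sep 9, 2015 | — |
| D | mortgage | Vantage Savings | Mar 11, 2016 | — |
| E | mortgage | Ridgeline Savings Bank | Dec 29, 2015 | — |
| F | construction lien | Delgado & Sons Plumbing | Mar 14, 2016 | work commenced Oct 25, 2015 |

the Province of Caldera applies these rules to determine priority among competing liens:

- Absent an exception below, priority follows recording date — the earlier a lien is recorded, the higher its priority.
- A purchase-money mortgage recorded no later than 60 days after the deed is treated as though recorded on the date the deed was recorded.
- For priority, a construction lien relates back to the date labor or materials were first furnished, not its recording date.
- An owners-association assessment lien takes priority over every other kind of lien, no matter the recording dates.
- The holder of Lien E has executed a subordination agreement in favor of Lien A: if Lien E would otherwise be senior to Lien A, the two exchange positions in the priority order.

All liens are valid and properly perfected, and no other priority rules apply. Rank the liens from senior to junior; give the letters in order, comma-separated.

B, C, F, A, E, D

Adjusting effective dates: A relates back to the deed date Mar 1, 2016; F relates back to Oct 25, 2015 (work commenced).
As an owners-association assessment lien, B is senior to every other lien.
Among the remaining liens, by effective date: C (Sep 9, 2015), F (Oct 25, 2015), E (Dec 29, 2015), A (Mar 1, 2016), D (Mar 11, 2016).
E would otherwise be senior to A, so under the subordination agreement E and A exchange positions.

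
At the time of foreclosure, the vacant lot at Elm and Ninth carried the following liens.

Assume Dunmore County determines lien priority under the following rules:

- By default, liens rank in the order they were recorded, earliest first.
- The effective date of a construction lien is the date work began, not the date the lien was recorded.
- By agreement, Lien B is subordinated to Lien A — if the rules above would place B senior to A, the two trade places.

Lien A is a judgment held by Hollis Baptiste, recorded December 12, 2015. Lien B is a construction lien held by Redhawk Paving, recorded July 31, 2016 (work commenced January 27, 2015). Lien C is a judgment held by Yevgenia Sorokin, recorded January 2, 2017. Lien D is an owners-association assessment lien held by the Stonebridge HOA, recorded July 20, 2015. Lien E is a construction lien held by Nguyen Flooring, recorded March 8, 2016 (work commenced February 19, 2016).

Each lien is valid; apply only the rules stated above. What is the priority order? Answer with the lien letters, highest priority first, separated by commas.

A, D, B, E, C

Adjusting effective dates: B relates back to January 27, 2015 (work commenced); E relates back to February 19, 2016 (work commenced).
By effective date: B (January 27, 2015), D (July 20, 2015), A (December 12, 2015), E (February 19, 2016), C (January 2, 2017).
B would otherwise be senior to A, so under the subordination agreement B and A exchange positions.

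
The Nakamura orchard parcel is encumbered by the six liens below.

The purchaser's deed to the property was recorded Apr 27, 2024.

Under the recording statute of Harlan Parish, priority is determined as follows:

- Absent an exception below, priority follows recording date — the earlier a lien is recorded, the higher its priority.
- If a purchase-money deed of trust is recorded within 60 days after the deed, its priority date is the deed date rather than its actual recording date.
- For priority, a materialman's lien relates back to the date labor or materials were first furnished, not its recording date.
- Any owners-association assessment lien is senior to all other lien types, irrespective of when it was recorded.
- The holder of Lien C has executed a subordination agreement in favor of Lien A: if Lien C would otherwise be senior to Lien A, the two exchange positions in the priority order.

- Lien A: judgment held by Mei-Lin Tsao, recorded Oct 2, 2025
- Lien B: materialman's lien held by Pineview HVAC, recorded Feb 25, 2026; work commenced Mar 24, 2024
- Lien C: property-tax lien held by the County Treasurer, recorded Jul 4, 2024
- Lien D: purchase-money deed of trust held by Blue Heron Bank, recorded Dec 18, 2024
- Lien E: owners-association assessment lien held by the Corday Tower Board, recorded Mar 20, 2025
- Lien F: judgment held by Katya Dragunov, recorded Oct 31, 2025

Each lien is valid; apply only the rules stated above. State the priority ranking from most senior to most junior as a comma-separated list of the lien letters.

Effective dates: B's effective date is Mar 24, 2024, when work began; D was recorded 235 days after the deed — beyond 60 days — so no relation-back applies.
E, as an owners-association assessment lien, has superpriority and ranks first.
The other liens, earliest effective date first: B (Mar 24, 2024), C (Jul 4, 2024), D (Dec 18, 2024), A (Oct 2, 2025), F (Oct 31, 2025).
The subordination applies — C was senior to A — so C and A swap.

E, B, A, D, C, F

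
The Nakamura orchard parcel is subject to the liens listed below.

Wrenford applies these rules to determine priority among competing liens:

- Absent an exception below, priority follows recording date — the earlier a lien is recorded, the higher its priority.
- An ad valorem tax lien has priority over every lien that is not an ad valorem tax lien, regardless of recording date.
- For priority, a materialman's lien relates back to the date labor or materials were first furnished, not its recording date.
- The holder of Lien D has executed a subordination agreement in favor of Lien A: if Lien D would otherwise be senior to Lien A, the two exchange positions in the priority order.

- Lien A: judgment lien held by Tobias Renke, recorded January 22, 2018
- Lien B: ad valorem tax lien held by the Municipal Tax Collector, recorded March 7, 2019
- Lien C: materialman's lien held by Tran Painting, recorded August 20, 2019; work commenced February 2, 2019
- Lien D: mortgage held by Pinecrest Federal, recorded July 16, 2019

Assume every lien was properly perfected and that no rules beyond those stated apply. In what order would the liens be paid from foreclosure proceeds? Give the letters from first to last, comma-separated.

Effective dates: C relates back to February 2, 2019 (work commenced).
B, as an ad valorem tax lien, has superpriority and ranks first.
Ordering the rest by effective date: A (January 22, 2018), C (February 2, 2019), D (July 16, 2019).
D is already junior to A, so the subordination agreement changes nothing.

B, A, C, D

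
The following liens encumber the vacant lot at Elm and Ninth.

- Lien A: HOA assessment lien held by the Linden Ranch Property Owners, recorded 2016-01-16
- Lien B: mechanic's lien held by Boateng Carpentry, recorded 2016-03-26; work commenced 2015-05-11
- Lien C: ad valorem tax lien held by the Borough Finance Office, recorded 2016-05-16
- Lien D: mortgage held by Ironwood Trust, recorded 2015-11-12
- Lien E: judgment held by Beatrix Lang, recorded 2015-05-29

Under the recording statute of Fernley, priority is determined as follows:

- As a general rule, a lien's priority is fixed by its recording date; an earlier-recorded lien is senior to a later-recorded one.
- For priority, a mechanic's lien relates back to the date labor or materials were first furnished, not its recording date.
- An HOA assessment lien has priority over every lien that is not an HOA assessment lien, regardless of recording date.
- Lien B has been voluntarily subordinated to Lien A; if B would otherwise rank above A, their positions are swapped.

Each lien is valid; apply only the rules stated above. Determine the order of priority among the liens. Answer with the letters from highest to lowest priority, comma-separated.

A, B, E, D, C

Effective dates after the stated exceptions: B's effective date is 2015-05-11, when work began.
As an HOA assessment lien, A is senior to every other lien.
The other liens, earliest effective date first: B (2015-05-11), E (2015-05-29), D (2015-11-12), C (2016-05-16).
Since B is not senior to A, the subordination leaves the order unchanged.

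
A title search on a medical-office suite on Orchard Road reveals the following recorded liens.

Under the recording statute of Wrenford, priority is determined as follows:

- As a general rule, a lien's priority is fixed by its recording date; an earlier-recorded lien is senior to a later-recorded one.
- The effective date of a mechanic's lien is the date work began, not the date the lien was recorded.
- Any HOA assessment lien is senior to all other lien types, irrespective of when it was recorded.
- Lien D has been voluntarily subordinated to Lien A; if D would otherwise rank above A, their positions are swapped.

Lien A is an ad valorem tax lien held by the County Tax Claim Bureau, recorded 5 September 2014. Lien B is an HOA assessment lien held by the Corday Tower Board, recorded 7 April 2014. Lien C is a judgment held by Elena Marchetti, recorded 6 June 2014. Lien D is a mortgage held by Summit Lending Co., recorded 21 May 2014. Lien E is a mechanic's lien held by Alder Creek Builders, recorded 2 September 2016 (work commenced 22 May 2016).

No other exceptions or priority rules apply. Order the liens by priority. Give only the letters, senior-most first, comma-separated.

B, A, C, D, E

Adjusting effective dates: E relates back to 22 May 2016 (work commenced).
As an HOA assessment lien, B is senior to every other lien.
The other liens, earliest effective date first: D (21 May 2014), C (6 June 2014), A (5 September 2014), E (22 May 2016).
The subordination applies — D was senior to A — so D and A swap.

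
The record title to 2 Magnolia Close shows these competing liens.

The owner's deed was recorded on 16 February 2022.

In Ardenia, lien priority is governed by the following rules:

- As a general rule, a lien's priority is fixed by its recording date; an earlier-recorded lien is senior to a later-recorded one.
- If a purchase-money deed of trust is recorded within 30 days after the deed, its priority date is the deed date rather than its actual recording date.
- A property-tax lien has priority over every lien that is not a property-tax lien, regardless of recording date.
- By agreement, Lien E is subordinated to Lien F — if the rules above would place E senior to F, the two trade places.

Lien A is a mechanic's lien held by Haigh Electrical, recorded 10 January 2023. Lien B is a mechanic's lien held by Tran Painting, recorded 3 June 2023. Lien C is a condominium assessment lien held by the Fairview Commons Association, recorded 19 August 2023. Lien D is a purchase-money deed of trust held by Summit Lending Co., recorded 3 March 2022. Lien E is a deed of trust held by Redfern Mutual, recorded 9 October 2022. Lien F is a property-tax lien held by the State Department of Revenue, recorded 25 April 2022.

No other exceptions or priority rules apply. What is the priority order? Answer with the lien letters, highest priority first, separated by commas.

F, D, E, A, B, C

Adjusting effective dates: D relates back to the deed date 16 February 2022.
As a property-tax lien, F is senior to every other lien.
Among the remaining liens, by effective date: D (16 February 2022), E (9 October 2022), A (10 January 2023), B (3 June 2023), C (19 August 2023).
E is already junior to F, so the subordination agreement changes nothing.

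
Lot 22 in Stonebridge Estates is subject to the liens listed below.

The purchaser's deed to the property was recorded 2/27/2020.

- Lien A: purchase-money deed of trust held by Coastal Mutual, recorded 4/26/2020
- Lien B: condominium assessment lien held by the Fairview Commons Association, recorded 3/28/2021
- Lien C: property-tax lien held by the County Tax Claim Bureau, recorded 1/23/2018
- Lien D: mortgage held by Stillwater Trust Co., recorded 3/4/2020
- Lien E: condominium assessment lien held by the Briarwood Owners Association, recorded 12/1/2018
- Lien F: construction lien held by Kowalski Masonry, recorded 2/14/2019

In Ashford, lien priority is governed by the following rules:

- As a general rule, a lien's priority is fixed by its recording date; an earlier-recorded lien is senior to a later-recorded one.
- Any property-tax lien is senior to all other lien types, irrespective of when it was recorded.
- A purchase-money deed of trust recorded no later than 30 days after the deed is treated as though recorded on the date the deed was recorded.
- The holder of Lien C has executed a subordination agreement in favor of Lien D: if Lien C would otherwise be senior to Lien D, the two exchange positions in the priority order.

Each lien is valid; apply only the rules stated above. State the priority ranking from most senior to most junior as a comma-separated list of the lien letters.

Adjusting effective dates: A was recorded 59 days after the deed, outside the 30-day window, so it keeps its recording date.
C, as a property-tax lien, has superpriority and ranks first.
Ordering the rest by effective date: E (12/1/2018), F (2/14/2019), D (3/4/2020), A (4/26/2020), B (3/28/2021).
C would otherwise be senior to D, so under the subordination agreement C and D exchange positions.

D, E, F, C, A, B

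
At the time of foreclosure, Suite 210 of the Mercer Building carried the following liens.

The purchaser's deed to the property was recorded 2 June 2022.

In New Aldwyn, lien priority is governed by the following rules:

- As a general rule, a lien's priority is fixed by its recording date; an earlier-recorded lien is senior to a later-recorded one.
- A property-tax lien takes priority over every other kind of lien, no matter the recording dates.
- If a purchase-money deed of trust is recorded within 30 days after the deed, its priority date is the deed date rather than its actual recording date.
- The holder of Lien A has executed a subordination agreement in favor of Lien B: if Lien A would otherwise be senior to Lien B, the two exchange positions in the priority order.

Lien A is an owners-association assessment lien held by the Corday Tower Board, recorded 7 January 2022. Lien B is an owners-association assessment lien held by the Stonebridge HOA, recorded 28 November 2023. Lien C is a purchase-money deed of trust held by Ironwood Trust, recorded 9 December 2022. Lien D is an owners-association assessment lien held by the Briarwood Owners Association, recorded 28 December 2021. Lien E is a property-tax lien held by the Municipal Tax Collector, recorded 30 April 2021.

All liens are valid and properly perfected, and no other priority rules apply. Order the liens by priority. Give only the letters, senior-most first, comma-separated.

E, D, B, C, A

Effective dates after the stated exceptions: C missed the 30-day window (190 days after the deed), so its recording date stands.
E is a property-tax lien and takes priority over every other lien.
Remaining liens by effective date: D (28 December 2021), A (7 January 2022), C (9 December 2022), B (28 November 2023).
A would otherwise be senior to B, so under the subordination agreement A and B exchange positions.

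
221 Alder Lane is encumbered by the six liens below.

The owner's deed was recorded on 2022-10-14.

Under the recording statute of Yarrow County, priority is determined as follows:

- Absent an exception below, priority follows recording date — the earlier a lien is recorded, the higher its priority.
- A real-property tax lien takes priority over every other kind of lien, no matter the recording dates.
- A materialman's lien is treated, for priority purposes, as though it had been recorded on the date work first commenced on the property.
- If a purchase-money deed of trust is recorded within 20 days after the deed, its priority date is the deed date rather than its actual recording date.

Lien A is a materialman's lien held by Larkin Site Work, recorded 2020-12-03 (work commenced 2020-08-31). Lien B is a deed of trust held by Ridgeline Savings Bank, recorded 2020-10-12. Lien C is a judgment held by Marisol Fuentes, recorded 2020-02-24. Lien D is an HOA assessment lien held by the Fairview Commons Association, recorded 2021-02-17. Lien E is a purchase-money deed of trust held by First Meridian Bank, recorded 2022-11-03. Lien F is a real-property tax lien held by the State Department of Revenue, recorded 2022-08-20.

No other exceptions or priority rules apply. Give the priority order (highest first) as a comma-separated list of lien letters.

F, C, A, B, D, E

Effective dates: A relates back to 2020-08-31 (work commenced); E's effective date is the deed date, 2022-10-14.
F is a real-property tax lien and takes priority over every other lien.
Among the remaining liens, by effective date: C (2020-02-24), A (2020-08-31), B (2020-10-12), D (2021-02-17), E (2022-10-14).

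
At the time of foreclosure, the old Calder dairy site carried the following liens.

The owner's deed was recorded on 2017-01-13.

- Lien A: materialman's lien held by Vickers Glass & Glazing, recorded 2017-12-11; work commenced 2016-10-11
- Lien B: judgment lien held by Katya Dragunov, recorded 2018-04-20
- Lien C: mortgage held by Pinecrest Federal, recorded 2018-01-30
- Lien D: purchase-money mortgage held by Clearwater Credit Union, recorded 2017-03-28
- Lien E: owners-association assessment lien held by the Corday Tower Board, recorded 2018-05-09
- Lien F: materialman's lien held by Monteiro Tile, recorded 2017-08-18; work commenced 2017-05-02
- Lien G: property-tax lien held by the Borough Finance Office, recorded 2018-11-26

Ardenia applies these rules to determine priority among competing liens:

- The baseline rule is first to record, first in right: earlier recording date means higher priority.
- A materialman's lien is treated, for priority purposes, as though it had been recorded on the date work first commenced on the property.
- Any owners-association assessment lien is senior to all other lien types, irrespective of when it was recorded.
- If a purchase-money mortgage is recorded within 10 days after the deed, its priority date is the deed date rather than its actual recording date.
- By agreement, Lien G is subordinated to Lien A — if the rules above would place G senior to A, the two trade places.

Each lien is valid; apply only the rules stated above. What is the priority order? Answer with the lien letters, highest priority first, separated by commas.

Adjusting effective dates: A is treated as recorded 2016-10-11, the work-commencement date; D missed the 10-day window (74 days after the deed), so its recording date stands; F relates back to 2017-05-02 (work commenced).
E, as an owners-association assessment lien, has superpriority and ranks first.
The other liens, earliest effective date first: A (2016-10-11), D (2017-03-28), F (2017-05-02), C (2018-01-30), B (2018-04-20), G (2018-11-26).
G already ranks below A; the subordination has no effect.

E, A, D, F, C, B, G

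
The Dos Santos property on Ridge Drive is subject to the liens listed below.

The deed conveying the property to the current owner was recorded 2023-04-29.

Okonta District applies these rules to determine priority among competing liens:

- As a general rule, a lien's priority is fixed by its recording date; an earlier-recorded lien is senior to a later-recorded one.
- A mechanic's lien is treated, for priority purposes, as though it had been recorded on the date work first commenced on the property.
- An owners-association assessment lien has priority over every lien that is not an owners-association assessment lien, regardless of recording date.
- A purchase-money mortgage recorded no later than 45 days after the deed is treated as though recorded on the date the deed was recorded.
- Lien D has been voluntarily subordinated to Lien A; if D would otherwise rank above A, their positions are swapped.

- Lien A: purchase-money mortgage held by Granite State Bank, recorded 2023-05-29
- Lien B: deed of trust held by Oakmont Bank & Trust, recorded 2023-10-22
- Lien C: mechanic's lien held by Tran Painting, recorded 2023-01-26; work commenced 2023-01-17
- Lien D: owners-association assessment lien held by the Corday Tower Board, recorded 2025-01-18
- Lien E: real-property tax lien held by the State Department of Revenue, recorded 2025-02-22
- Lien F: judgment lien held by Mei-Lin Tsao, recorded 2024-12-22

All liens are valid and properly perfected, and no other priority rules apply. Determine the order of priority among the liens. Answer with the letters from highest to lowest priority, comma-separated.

A, C, D, B, F, E

First, effective dates: A was recorded within the 45-day window, so its effective date is the deed date 2023-04-29; C's effective date is 2023-01-17, when work began.
D is an owners-association assessment lien and takes priority over every other lien.
Ordering the rest by effective date: C (2023-01-17), A (2023-04-29), B (2023-10-22), F (2024-12-22), E (2025-02-22).
D would otherwise be senior to A, so under the subordination agreement D and A exchange positions.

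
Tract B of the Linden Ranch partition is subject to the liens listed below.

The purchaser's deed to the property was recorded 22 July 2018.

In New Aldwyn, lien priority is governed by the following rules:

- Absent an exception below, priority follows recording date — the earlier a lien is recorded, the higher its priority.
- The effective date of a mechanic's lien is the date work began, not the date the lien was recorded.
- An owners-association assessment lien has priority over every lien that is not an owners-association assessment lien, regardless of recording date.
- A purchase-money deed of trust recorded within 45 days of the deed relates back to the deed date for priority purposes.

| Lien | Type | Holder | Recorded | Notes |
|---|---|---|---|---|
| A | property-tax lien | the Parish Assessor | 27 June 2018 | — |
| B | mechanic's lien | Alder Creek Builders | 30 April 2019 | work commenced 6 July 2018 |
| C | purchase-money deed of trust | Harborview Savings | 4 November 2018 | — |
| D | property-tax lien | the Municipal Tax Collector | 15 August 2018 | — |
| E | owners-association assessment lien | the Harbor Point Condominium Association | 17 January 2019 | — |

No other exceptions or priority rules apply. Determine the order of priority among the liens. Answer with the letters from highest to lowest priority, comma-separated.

Effective dates: B relates back to 6 July 2018 (work commenced); C was recorded 105 days after the deed, outside the 45-day window, so it keeps its recording date.
As an owners-association assessment lien, E is senior to every other lien.
Remaining liens by effective date: A (27 June 2018), B (6 July 2018), D (15 August 2018), C (4 November 2018).

E, A, B, D, C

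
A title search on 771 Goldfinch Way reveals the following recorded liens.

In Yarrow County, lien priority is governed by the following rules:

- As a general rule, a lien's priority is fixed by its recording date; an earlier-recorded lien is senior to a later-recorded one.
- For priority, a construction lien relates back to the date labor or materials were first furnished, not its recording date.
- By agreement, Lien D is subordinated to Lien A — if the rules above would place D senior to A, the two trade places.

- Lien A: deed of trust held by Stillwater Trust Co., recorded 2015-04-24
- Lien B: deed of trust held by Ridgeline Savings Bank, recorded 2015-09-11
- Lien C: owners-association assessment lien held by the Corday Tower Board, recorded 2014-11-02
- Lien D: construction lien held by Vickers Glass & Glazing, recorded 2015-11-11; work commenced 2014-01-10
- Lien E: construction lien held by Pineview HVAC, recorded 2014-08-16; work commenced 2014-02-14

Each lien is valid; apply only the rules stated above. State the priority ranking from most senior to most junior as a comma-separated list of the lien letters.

A, E, C, D, B

Effective dates: D is treated as recorded 2014-01-10, the work-commencement date; E is treated as recorded 2014-02-14, the work-commencement date.
By effective date, earliest first: D (2014-01-10), E (2014-02-14), C (2014-11-02), A (2015-04-24), B (2015-09-11).
The subordination applies — D was senior to A — so D and A swap.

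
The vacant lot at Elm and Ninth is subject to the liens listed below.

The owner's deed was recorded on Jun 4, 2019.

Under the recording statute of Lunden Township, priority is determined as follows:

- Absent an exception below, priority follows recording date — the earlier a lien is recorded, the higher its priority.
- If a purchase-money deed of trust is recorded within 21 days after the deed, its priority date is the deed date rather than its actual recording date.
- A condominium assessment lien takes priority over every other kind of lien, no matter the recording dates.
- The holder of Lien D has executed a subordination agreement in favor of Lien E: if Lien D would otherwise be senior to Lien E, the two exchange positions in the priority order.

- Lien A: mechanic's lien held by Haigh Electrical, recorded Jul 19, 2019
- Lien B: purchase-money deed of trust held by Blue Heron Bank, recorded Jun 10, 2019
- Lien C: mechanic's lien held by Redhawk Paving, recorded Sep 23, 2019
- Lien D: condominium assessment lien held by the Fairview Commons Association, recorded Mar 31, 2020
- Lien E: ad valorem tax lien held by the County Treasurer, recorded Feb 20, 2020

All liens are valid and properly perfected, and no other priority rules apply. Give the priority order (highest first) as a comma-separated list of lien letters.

E, B, A, C, D

Effective dates: B relates back to the deed date Jun 4, 2019.
D is a condominium assessment lien, so it outranks all other liens regardless of date.
The other liens, earliest effective date first: B (Jun 4, 2019), A (Jul 19, 2019), C (Sep 23, 2019), E (Feb 20, 2020).
The subordination applies — D was senior to E — so D and E swap.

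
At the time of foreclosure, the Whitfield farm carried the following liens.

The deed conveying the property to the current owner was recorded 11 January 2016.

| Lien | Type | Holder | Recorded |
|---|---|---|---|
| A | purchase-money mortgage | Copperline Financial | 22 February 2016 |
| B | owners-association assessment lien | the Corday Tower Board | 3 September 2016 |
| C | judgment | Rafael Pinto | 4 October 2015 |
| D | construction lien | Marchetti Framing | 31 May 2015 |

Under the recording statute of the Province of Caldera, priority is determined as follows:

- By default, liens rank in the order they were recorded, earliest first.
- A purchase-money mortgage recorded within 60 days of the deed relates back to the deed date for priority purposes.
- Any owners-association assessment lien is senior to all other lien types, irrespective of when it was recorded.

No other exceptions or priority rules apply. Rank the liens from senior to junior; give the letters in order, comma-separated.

Adjusting effective dates: A's effective date is the deed date, 11 January 2016.
B is an owners-association assessment lien and takes priority over every other lien.
Remaining liens by effective date: D (31 May 2015), C (4 October 2015), A (11 January 2016).

B, D, C, A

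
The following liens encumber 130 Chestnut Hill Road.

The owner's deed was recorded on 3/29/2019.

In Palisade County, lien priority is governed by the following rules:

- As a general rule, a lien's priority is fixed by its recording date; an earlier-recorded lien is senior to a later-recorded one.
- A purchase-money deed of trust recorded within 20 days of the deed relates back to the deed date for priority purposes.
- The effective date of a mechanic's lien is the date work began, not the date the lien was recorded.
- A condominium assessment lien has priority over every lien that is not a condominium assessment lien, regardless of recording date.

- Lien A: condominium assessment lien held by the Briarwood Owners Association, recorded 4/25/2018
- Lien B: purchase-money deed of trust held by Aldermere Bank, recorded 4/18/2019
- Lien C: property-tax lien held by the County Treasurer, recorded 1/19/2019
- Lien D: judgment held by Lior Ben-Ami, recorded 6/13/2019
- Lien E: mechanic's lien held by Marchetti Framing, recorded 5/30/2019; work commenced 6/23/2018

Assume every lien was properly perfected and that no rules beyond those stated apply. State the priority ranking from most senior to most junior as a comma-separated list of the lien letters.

First, effective dates: B's effective date is the deed date, 3/29/2019; E's effective date is 6/23/2018, when work began.
As a condominium assessment lien, A is senior to every other lien.
Ordering the rest by effective date: E (6/23/2018), C (1/19/2019), B (3/29/2019), D (6/13/2019).

A, E, C, B, D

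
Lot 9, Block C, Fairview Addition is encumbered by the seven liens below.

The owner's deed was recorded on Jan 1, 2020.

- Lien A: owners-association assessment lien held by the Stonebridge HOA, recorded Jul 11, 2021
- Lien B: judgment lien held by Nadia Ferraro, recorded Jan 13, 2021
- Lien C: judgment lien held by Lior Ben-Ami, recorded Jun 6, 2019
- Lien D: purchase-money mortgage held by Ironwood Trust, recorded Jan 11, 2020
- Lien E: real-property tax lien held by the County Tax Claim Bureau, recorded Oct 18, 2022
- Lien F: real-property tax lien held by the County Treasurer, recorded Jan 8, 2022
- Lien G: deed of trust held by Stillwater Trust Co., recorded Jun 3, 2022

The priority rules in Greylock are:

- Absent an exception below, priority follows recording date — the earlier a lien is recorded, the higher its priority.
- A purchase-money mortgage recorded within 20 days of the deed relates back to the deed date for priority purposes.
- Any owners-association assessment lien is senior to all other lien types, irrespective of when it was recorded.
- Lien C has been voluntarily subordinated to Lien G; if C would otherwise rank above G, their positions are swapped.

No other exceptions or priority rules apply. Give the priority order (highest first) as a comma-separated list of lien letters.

A, G, D, B, F, C, E

Effective dates after the stated exceptions: D's effective date is the deed date, Jan 1, 2020.
A is an owners-association assessment lien and takes priority over every other lien.
Ordering the rest by effective date: C (Jun 6, 2019), D (Jan 1, 2020), B (Jan 13, 2021), F (Jan 8, 2022), G (Jun 3, 2022), E (Oct 18, 2022).
The subordination applies — C was senior to G — so C and G swap.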